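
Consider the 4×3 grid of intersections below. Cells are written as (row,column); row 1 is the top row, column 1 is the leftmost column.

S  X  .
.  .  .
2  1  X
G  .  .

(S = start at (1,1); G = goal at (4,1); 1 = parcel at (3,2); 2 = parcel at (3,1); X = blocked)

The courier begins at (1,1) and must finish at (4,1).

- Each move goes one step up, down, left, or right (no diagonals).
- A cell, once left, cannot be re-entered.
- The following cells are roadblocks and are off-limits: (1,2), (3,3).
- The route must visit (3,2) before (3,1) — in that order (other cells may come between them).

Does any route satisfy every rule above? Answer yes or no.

yes

One route that works: (1,1) → (2,1) → (2,2) → (3,2) → (3,1) → (4,1).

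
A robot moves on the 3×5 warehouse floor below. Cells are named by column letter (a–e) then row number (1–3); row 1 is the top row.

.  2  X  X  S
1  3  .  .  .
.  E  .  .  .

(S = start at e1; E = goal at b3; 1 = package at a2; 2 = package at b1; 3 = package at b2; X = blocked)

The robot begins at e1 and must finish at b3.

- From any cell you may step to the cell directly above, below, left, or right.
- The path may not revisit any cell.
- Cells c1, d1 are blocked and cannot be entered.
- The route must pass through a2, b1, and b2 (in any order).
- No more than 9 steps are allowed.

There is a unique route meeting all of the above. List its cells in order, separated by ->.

The 9-move cap with required stops at a2, b1, b2 leaves no slack for detours.
Route from e1: down 1 to e2, left 3 to b2, up 1 to b1, left 1 to a1, down 2 to a3, right 1 to b3 — 9 moves in all.
Check: all required cells visited; 9 ≤ 9 moves.

e1 -> e2 -> d2 -> c2 -> b2 -> b1 -> a1 -> a2 -> a3 -> b3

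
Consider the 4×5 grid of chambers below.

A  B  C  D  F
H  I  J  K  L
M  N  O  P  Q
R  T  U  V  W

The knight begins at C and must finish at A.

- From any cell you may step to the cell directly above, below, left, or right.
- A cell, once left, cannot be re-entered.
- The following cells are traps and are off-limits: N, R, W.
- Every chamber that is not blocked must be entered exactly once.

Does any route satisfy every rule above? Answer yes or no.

no

Cell M has only one open neighbour but is neither the start nor the goal, so a Hamiltonian route would have to both enter and leave it through the same neighbour — impossible without revisiting.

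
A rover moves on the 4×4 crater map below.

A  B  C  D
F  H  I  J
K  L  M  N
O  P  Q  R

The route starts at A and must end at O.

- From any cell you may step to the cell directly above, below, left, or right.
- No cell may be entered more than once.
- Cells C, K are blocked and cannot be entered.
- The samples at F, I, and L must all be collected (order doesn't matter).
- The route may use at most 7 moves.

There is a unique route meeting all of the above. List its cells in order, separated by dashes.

A - F - H - I - M - L - P - O

Any route must reach F, I, and L and still end at O within 7 moves, so the order of the required stops is forced.
Route from A: down to F, 2× right (reaching I), down to M, left to L, down to P, left to O — 7 moves in all.
Check: all required cells visited; 7 ≤ 7 moves.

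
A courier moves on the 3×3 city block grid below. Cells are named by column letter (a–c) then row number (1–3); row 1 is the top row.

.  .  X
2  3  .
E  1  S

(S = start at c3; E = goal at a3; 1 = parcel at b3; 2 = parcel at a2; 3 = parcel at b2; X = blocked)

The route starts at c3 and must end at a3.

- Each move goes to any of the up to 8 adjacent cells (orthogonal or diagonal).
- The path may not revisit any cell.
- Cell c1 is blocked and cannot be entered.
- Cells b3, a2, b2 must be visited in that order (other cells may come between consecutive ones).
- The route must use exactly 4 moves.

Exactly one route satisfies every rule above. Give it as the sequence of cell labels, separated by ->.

The waypoints must appear in the order b3, a2, b2, with no cell reused.
Route from c3: left to b3, up-left to a2, right to b2, down-left to a3 — 4 moves in all.
Check: order respected (1 at step 1, 2 at step 2, 3 at step 3); 4 moves as required.

c3 -> b3 -> a2 -> b2 -> a3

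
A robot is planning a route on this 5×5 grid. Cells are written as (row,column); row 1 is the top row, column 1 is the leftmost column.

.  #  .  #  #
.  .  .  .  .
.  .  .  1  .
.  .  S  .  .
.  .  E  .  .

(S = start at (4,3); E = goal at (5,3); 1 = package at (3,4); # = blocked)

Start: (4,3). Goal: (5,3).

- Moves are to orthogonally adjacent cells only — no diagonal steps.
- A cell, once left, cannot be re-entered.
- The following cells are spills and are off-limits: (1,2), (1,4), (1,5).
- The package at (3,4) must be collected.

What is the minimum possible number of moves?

Any route passes through (3,4) somewhere between (4,3) and (5,3). Summing Manhattan distances along the two legs ((4,3) → (3,4) → (5,3)) gives a lower bound of 2 + 3 = 5 moves.
A route of 5 moves achieves this: (4,3) → (3,3) → (3,4) → (4,4) → (5,4) → (5,3).
Since 5 matches the lower bound, it is optimal.

5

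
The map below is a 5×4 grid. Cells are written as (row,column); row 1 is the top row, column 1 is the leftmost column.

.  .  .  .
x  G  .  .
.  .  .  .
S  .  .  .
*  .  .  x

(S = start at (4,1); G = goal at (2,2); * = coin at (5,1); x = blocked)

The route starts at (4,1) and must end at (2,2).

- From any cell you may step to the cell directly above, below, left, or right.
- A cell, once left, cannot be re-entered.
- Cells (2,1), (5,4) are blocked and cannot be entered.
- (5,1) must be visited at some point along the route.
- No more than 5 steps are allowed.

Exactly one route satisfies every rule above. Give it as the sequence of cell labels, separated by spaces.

(4,1) (5,1) (5,2) (4,2) (3,2) (2,2)

The 5-move cap with required stops at (5,1) leaves no slack for detours.
Route from (4,1): down to (5,1), right to (5,2), 3× up (reaching (2,2)) — 5 moves in all.
Check: all required cells visited; 5 ≤ 5 moves.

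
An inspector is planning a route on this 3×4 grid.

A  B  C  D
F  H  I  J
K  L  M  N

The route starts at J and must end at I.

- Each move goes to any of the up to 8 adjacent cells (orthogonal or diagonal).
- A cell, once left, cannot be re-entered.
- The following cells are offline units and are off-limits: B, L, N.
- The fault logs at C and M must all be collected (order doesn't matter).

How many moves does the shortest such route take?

4

Any route passes through C and M in some order between J and I. Summing Chebyshev distances along each leg and taking the cheapest ordering (J → M → C → I) gives a lower bound of 1 + 2 + 1 = 4 moves.
A route of 4 moves achieves this: J → C → H → M → I.
Since 4 matches the lower bound, it is optimal.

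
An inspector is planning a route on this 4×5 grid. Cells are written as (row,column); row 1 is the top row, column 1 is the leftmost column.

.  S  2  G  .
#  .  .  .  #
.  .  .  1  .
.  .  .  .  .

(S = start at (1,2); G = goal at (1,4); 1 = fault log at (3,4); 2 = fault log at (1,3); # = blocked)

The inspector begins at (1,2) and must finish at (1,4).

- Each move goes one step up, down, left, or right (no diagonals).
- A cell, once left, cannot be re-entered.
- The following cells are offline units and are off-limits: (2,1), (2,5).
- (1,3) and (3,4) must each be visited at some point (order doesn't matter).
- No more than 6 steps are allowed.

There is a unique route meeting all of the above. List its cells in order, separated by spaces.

Any route must reach (1,3) and (3,4) and still end at (1,4) within 6 moves, so the order of the required stops is forced.
Route from (1,2): right to (1,3), 2× down (reaching (3,3)), right to (3,4), 2× up (reaching (1,4)) — 6 moves in all.
Check: all required cells visited; 6 ≤ 6 moves.

(1,2) (1,3) (2,3) (3,3) (3,4) (2,4) (1,4)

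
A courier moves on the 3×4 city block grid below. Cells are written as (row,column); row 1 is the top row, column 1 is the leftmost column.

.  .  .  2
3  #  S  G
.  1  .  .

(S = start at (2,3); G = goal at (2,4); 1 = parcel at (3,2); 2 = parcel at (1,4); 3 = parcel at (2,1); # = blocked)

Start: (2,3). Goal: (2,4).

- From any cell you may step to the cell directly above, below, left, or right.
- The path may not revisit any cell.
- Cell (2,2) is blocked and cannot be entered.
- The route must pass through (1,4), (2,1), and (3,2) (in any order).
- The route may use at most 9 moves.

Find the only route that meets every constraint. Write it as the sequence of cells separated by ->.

The 9-move cap with required stops at (1,4), (2,1), (3,2) leaves no slack for detours.
Route from (2,3): down 1 to (3,3), left 2 to (3,1), up 2 to (1,1), right 3 to (1,4), down 1 to (2,4) — 9 moves in all.
Check: all required cells visited; 9 ≤ 9 moves.

(2,3) -> (3,3) -> (3,2) -> (3,1) -> (2,1) -> (1,1) -> (1,2) -> (1,3) -> (1,4) -> (2,4)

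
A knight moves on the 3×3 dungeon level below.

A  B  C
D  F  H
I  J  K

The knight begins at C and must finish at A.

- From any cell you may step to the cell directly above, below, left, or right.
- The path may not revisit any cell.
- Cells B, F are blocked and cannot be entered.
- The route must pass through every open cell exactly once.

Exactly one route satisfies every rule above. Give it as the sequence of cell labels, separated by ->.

C -> H -> K -> J -> I -> D -> A

Need to visit all 7 open cells exactly once, starting at C and ending at A.
Cell J has only two open neighbours (I and K), so the path must pass straight through it: one of those is the cell it's entered from and the other is where it exits.
Route from C: 2× down (reaching K), 2× left (reaching I), 2× up (reaching A) — 6 moves in all.
Check: all 7 open cells covered.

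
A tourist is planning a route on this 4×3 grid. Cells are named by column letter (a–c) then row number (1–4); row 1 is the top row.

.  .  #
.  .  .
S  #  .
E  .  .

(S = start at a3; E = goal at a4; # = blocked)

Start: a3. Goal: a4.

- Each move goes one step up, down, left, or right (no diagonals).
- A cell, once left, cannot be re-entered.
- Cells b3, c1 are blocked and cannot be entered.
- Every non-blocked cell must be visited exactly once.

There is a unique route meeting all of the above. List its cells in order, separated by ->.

a3 -> a2 -> a1 -> b1 -> b2 -> c2 -> c3 -> c4 -> b4 -> a4

Need to visit all 10 open cells exactly once, starting at a3 and ending at a4.
Cell b1 has only two open neighbours (b2 and a1), so the path must pass straight through it: one of those is the cell it's entered from and the other is where it exits.
Route from a3: 2× up (reaching a1), right to b1, down to b2, right to c2, 2× down (reaching c4), 2× left (reaching a4) — 9 moves in all.
Check: all 10 open cells covered.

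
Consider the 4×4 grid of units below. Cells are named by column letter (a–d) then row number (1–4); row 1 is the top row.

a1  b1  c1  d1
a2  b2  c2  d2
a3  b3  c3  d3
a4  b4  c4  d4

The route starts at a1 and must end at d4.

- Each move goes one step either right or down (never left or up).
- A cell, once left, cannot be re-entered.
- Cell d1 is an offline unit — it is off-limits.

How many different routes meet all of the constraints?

A right/down-only route from a1 to d4 makes exactly 3 down-moves and 3 right-moves in some order.
With no other constraints that would be C(6,3) = 20 routes.
Subtract routes through each blocked cell (inclusion–exclusion for overlaps): − through d1: 1 → 19.
That gives 19 routes.

19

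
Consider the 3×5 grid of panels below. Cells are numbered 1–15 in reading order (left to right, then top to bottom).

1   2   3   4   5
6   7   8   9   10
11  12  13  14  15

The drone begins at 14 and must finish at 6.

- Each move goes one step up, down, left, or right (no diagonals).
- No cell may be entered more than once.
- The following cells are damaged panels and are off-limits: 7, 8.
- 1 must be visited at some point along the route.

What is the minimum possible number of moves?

6

Any route passes through 1 somewhere between 14 and 6. Summing Manhattan distances along the two legs (14 → 1 → 6) gives a lower bound of 5 + 1 = 6 moves.
A route of 6 moves achieves this: 14 → 9 → 4 → 3 → 2 → 1 → 6.
Since 6 matches the lower bound, it is optimal.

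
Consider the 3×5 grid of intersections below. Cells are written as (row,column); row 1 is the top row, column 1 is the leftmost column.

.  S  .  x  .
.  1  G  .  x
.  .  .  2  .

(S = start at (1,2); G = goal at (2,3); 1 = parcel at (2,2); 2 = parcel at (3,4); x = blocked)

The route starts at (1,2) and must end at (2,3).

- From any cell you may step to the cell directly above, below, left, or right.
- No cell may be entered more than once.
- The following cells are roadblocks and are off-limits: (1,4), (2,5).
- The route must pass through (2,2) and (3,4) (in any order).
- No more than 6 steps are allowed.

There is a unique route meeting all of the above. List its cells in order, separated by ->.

The 6-move cap with required stops at (2,2), (3,4) leaves no slack for detours.
Route from (1,2): 2× down (reaching (3,2)), 2× right (reaching (3,4)), up to (2,4), left to (2,3) — 6 moves in all.
Check: all required cells visited; 6 ≤ 6 moves.

(1,2) -> (2,2) -> (3,2) -> (3,3) -> (3,4) -> (2,4) -> (2,3)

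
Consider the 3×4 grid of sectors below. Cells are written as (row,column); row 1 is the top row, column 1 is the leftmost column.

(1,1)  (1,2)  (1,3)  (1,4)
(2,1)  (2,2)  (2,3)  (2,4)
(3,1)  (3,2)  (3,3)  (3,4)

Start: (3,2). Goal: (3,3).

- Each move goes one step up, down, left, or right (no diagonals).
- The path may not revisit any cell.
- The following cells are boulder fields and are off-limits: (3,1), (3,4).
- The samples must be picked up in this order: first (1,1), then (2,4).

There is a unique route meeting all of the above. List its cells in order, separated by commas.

(3,2), (2,2), (2,1), (1,1), (1,2), (1,3), (1,4), (2,4), (2,3), (3,3)

The waypoints must appear in the order (1,1), (2,4), with no cell reused.
Route from (3,2): up to (2,2), left to (2,1), up to (1,1), 3× right (reaching (1,4)), down to (2,4), left to (2,3), down to (3,3) — 9 moves in all.
Check: order respected ((1,1) at step 3, (2,4) at step 7).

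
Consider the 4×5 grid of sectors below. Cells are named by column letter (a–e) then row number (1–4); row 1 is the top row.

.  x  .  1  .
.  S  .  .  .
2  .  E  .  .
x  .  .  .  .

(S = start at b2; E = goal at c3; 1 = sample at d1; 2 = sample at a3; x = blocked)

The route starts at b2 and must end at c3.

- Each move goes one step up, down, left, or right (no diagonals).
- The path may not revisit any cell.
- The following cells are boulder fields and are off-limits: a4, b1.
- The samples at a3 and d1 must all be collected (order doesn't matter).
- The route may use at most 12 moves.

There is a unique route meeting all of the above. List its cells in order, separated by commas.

b2, a2, a3, b3, b4, c4, d4, d3, d2, d1, c1, c2, c3

The budget equals the shortest possible length, so every move has to be on a shortest route through the required cells.
Route from b2: left to a2, down to a3, right to b3, down to b4, 2× right (reaching d4), 3× up (reaching d1), left to c1, 2× down (reaching c3) — 12 moves in all.
Check: all required cells visited; 12 ≤ 12 moves.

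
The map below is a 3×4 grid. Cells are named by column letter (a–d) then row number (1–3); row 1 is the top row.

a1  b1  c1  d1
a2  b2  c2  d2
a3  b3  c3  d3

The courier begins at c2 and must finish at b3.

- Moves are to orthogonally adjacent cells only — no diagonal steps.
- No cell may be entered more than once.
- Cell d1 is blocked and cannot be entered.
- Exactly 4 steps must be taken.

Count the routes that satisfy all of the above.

3

Need simple routes of exactly 4 moves from c2 to b3 (Manhattan distance 2, so 1 moves are spent on a detour and 1 undoing it).
Enumerating: c2 c1 b1 b2 b3 | c2 b2 a2 a3 b3 | c2 d2 d3 c3 b3.
That gives 3 routes.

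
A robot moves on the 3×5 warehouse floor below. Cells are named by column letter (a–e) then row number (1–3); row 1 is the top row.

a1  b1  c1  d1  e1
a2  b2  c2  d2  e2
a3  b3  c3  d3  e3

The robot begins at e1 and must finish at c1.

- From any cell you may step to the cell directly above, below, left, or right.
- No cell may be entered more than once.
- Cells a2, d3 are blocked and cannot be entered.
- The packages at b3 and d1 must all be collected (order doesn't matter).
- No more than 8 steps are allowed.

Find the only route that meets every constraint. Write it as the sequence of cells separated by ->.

e1 -> d1 -> d2 -> c2 -> c3 -> b3 -> b2 -> b1 -> c1

The budget equals the shortest possible length, so every move has to be on a shortest route through the required cells.
Route from e1: left 1 to d1, down 1 to d2, left 1 to c2, down 1 to c3, left 1 to b3, up 2 to b1, right 1 to c1 — 8 moves in all.
Check: all required cells visited; 8 ≤ 8 moves.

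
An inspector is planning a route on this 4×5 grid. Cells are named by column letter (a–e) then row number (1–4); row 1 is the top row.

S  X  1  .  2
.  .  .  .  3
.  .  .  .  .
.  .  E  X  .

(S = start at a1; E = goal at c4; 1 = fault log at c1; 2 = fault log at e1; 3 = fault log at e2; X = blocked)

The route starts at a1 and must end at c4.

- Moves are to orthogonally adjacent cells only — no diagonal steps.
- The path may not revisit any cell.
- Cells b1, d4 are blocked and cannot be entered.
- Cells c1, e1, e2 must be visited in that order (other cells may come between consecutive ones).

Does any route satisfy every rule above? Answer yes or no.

yes

One route that works: a1 → a2 → b2 → c2 → c1 → d1 → e1 → e2 → e3 → d3 → c3 → c4.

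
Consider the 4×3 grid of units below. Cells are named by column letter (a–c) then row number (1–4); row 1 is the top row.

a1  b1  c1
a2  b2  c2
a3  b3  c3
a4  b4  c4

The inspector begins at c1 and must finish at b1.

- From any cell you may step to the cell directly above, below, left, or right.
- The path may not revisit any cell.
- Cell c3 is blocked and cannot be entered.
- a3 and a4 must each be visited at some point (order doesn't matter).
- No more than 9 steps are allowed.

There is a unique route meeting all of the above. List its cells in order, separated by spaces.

The budget equals the shortest possible length, so every move has to be on a shortest route through the required cells.
Route from c1: down 1 to c2, left 1 to b2, down 2 to b4, left 1 to a4, up 3 to a1, right 1 to b1 — 9 moves in all.
Check: all required cells visited; 9 ≤ 9 moves.

c1 c2 b2 b3 b4 a4 a3 a2 a1 b1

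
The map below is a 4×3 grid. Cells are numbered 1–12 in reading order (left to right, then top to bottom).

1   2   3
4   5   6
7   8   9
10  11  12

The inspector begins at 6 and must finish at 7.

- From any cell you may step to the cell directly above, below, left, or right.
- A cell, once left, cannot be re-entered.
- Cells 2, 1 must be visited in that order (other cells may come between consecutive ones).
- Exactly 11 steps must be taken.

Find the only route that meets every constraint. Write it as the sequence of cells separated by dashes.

6 - 3 - 2 - 1 - 4 - 5 - 8 - 9 - 12 - 11 - 10 - 7

The waypoints must appear in the order 2, 1, with no cell reused.
Route from 6: up to 3, 2× left (reaching 1), down to 4, right to 5, down to 8, right to 9, down to 12, 2× left (reaching 10), up to 7 — 11 moves in all.
Check: order respected (2 at step 2, 1 at step 3); 11 moves as required.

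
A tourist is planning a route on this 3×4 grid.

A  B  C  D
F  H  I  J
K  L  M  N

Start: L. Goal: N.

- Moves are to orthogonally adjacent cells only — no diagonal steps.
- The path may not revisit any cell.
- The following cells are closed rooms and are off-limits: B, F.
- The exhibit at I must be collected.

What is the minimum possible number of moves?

4

Any route passes through I somewhere between L and N. Summing Manhattan distances along the two legs (L → I → N) gives a lower bound of 2 + 2 = 4 moves.
A route of 4 moves achieves this: L → H → I → M → N.
Since 4 matches the lower bound, it is optimal.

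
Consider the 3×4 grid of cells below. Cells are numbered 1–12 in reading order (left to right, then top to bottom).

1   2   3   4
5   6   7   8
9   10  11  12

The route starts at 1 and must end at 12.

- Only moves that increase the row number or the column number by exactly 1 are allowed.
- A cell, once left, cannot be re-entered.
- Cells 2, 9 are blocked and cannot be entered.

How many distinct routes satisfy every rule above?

A right/down-only route from 1 to 12 makes exactly 2 down-moves and 3 right-moves in some order.
With no other constraints that would be C(5,2) = 10 routes.
Subtract routes through each blocked cell (inclusion–exclusion for overlaps): − through 2: 6 − through 9: 1 → 3.
That gives 3 routes.

3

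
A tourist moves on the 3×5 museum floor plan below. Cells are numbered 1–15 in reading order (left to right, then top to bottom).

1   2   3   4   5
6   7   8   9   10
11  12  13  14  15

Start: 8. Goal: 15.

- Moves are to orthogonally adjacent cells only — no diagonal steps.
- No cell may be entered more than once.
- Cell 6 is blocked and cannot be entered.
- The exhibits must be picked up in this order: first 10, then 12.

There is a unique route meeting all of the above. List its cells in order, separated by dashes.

8 - 9 - 10 - 5 - 4 - 3 - 2 - 7 - 12 - 13 - 14 - 15

The waypoints must appear in the order 10, 12, with no cell reused.
Route from 8: 2× right (reaching 10), up to 5, 3× left (reaching 2), 2× down (reaching 12), 3× right (reaching 15) — 11 moves in all.
Check: order respected (10 at step 2, 12 at step 8).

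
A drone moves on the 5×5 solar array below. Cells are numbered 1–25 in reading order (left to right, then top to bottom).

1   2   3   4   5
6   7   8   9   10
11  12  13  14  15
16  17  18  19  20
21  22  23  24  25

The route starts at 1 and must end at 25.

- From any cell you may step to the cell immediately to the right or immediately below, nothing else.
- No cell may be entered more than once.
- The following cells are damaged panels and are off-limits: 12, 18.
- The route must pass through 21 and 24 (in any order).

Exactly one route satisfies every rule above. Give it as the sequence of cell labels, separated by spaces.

1 6 11 16 21 22 23 24 25

Moves only go right or down, so the column and row indices never decrease.
Route from 1: 4× down (reaching 21), 4× right (reaching 25) — 8 moves in all.
Check: all required cells visited.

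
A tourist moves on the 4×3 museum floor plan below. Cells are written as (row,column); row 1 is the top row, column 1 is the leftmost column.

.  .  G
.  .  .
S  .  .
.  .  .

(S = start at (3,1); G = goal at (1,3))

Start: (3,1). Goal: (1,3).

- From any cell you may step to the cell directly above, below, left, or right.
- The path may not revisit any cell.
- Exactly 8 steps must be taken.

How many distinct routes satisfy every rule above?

9

Need simple routes of exactly 8 moves from (3,1) to (1,3) (Manhattan distance 4, so 2 moves are spent on a detour and 2 undoing it).
Branch systematically from the start, pruning whenever the remaining move budget drops below the Manhattan distance to (1,3) or differs from it in parity. Grouping the completions by first move — via (2,1): 2; via (4,1): 5; via (3,2): 2 — and summing: 2 + 5 + 2 = 9.
That gives 9 routes.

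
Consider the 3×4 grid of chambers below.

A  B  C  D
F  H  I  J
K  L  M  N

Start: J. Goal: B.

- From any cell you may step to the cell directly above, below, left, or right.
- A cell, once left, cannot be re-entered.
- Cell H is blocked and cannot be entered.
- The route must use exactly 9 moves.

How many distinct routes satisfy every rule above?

Need simple routes of exactly 9 moves from J to B (Manhattan distance 3, so 3 moves are spent on a detour and 3 undoing it).
Enumerating: J D C I M L K F A B.
That gives 1 route.

1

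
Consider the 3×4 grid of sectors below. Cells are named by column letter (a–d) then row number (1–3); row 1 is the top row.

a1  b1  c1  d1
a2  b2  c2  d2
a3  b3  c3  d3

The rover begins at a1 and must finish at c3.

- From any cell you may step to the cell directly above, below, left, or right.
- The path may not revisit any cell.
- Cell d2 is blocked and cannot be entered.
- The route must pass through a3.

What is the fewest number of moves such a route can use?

4

Any route passes through a3 somewhere between a1 and c3. Summing Manhattan distances along the two legs (a1 → a3 → c3) gives a lower bound of 2 + 2 = 4 moves.
A route of 4 moves achieves this: a1 → a2 → a3 → b3 → c3.
Since 4 matches the lower bound, it is optimal.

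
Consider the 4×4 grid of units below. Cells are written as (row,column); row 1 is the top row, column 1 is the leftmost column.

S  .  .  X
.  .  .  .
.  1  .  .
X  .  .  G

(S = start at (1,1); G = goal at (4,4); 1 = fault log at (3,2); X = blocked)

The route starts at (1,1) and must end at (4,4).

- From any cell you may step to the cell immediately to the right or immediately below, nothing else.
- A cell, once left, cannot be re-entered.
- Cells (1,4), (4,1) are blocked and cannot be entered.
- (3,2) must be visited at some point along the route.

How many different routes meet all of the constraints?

9

A right/down-only route from (1,1) to (4,4) makes exactly 3 down-moves and 3 right-moves in some order.
With no other constraints that would be C(6,3) = 20 routes.
Split at (3,2) and multiply the segment counts (each segment already excludes blocked cells): (1,1)→(3,2): 3; (3,2)→(4,4): 3; product = 9.
That gives 9 routes.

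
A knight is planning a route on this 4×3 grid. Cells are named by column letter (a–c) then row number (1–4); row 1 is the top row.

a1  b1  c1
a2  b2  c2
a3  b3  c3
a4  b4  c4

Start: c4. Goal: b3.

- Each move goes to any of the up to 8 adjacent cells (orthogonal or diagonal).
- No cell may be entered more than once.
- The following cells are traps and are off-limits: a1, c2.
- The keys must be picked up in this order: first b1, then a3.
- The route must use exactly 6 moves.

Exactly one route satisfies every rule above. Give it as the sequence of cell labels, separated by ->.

The waypoints must appear in the order b1, a3, with no cell reused.
Route from c4: up 1 to c3, up-left 1 to b2, up 1 to b1, down-left 1 to a2, down 1 to a3, right 1 to b3 — 6 moves in all.
Check: order respected (b1 at step 3, a3 at step 5); 6 moves as required.

c4 -> c3 -> b2 -> b1 -> a2 -> a3 -> b3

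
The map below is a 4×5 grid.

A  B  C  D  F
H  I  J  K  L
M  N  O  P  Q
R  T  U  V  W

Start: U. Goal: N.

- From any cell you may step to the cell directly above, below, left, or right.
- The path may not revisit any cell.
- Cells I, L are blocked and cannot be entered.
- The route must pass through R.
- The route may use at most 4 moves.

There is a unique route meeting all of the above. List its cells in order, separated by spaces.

The budget equals the shortest possible length, so every move has to be on a shortest route through the required cells.
Route from U: left 2 to R, up 1 to M, right 1 to N — 4 moves in all.
Check: all required cells visited; 4 ≤ 4 moves.

U T R M N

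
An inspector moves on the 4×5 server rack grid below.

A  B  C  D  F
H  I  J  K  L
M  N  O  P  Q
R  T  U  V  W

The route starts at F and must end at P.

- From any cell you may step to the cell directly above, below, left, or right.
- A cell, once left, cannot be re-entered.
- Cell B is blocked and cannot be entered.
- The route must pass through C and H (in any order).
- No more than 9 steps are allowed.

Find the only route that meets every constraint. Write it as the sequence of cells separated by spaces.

Any route must reach C and H and still end at P within 9 moves, so the order of the required stops is forced.
Route from F: left 2 to C, down 1 to J, left 2 to H, down 1 to M, right 3 to P — 9 moves in all.
Check: all required cells visited; 9 ≤ 9 moves.

F D C J I H M N O P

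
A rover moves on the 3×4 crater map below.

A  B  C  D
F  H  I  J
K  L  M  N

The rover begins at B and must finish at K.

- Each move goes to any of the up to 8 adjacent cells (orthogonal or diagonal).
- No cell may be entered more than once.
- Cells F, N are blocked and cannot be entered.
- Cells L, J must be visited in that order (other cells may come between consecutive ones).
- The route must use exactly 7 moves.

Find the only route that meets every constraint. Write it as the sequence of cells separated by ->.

B -> I -> L -> M -> J -> C -> H -> K

The waypoints must appear in the order L, J, with no cell reused.
Route from B: down-right 1 to I, down-left 1 to L, right 1 to M, up-right 1 to J, up-left 1 to C, down-left 2 to K — 7 moves in all.
Check: order respected (L at step 2, J at step 4); 7 moves as required.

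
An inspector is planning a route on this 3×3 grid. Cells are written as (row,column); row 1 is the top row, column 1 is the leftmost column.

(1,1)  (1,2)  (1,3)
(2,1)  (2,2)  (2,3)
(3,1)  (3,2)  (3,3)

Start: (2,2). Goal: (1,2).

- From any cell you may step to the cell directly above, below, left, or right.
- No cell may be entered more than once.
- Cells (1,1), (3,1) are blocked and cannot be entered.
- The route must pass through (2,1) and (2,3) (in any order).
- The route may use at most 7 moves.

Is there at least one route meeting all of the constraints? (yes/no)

no

(2,1) must be visited but has only one open neighbour ((2,2)), and it is neither the start nor the goal — the route would have to enter and leave through (2,2), re-entering it.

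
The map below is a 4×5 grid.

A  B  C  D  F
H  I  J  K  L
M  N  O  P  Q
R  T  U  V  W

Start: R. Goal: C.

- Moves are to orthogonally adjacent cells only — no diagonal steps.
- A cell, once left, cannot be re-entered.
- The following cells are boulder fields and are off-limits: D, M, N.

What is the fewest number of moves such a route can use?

5

The Manhattan distance from R to C is |4−1| + |1−3| = 5, so at least 5 moves are needed.
A route of 5 moves achieves this: R → T → U → O → J → C.
Since 5 matches the lower bound, it is optimal.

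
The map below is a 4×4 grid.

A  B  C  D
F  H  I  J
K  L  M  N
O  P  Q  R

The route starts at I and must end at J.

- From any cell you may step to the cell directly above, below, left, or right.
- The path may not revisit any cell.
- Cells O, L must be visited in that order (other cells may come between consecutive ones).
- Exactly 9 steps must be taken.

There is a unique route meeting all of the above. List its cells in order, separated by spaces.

I H F K O P L M N J

The waypoints must appear in the order O, L, with no cell reused.
Route from I: 2× left (reaching F), 2× down (reaching O), right to P, up to L, 2× right (reaching N), up to J — 9 moves in all.
Check: order respected (O at step 4, L at step 6); 9 moves as required.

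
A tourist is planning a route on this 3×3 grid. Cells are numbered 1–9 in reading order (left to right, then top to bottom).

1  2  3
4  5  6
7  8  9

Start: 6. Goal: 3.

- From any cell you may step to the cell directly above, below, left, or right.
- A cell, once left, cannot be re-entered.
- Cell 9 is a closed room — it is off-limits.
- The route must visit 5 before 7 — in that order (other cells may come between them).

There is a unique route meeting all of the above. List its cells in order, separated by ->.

The waypoints must appear in the order 5, 7, with no cell reused.
Route from 6: left 1 to 5, down 1 to 8, left 1 to 7, up 2 to 1, right 2 to 3 — 7 moves in all.
Check: order respected (5 at step 1, 7 at step 3).

6 -> 5 -> 8 -> 7 -> 4 -> 1 -> 2 -> 3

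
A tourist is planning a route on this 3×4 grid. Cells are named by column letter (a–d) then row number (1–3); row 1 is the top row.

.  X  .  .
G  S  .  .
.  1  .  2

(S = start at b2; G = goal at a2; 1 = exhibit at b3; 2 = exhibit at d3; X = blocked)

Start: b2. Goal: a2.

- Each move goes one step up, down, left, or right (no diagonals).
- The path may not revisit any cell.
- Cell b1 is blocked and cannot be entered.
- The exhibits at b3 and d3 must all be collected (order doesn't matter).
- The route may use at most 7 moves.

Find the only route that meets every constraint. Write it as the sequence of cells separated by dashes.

The budget equals the shortest possible length, so every move has to be on a shortest route through the required cells.
Route from b2: 2× right (reaching d2), down to d3, 3× left (reaching a3), up to a2 — 7 moves in all.
Check: all required cells visited; 7 ≤ 7 moves.

b2 - c2 - d2 - d3 - c3 - b3 - a3 - a2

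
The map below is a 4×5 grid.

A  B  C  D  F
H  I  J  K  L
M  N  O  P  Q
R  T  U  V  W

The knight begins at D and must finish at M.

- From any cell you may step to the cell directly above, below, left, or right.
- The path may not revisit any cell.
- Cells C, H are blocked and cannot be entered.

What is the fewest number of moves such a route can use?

The Manhattan distance from D to M is |1−3| + |4−1| = 5, so at least 5 moves are needed.
A route of 5 moves achieves this: D → K → P → O → N → M.
Since 5 matches the lower bound, it is optimal.

5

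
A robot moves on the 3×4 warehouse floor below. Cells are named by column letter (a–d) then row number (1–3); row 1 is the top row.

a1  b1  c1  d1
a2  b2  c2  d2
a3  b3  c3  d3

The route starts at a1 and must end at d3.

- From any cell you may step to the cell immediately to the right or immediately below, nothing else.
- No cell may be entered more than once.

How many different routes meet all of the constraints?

A right/down-only route from a1 to d3 makes exactly 2 down-moves and 3 right-moves in some order.
With no other constraints that would be C(5,2) = 10 routes.
That gives 10 routes.

10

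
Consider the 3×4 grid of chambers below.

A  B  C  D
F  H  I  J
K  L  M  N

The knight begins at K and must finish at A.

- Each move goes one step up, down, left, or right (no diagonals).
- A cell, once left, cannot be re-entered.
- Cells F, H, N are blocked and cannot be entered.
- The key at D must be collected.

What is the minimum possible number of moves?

8

Any route passes through D somewhere between K and A. Summing Manhattan distances along the two legs (K → D → A) gives a lower bound of 5 + 3 = 8 moves.
A route of 8 moves achieves this: K → L → M → I → J → D → C → B → A.
Since 8 matches the lower bound, it is optimal.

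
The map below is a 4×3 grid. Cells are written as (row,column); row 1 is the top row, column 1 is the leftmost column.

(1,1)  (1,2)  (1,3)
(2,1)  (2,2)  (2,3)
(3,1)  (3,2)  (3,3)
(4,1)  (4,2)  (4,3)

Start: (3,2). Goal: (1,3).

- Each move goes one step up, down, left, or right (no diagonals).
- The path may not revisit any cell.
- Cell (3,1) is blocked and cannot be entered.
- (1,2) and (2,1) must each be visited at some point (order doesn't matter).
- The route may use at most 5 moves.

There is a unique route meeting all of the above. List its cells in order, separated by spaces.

(3,2) (2,2) (2,1) (1,1) (1,2) (1,3)

The budget equals the shortest possible length, so every move has to be on a shortest route through the required cells.
Route from (3,2): up 1 to (2,2), left 1 to (2,1), up 1 to (1,1), right 2 to (1,3) — 5 moves in all.
Check: all required cells visited; 5 ≤ 5 moves.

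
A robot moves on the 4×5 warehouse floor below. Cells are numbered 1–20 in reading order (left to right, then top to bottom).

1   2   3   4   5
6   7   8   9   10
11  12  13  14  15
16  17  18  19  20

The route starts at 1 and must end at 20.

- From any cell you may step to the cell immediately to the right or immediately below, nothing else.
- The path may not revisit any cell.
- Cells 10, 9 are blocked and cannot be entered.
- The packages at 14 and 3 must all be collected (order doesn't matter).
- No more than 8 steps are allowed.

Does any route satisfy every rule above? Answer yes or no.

yes

One route that works: 1 → 2 → 3 → 8 → 13 → 14 → 19 → 20.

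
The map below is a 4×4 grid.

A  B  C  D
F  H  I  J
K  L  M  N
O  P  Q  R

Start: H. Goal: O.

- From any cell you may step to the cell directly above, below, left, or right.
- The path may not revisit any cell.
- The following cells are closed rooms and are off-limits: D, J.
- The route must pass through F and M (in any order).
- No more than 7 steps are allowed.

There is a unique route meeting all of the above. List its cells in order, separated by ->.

The budget equals the shortest possible length, so every move has to be on a shortest route through the required cells.
Route from H: left to F, down to K, 2× right (reaching M), down to Q, 2× left (reaching O) — 7 moves in all.
Check: all required cells visited; 7 ≤ 7 moves.

H -> F -> K -> L -> M -> Q -> P -> O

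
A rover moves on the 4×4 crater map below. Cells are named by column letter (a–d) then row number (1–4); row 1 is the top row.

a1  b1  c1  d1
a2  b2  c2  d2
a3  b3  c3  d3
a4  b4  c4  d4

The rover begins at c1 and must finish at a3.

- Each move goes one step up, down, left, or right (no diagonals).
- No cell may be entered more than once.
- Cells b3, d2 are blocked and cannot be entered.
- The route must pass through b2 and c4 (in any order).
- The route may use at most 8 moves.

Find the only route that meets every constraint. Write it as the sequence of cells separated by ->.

c1 -> b1 -> b2 -> c2 -> c3 -> c4 -> b4 -> a4 -> a3

The 8-move cap with required stops at b2, c4 leaves no slack for detours.
Route from c1: left 1 to b1, down 1 to b2, right 1 to c2, down 2 to c4, left 2 to a4, up 1 to a3 — 8 moves in all.
Check: all required cells visited; 8 ≤ 8 moves.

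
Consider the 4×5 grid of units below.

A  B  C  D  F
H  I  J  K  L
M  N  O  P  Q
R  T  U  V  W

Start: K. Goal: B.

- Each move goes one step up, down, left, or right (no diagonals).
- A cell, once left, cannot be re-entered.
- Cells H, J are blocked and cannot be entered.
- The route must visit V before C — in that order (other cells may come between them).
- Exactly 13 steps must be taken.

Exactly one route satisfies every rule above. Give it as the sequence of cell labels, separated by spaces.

The waypoints must appear in the order V, C, with no cell reused.
Route from K: down to P, 2× left (reaching N), down to T, 3× right (reaching W), 3× up (reaching F), 3× left (reaching B) — 13 moves in all.
Check: order respected (V at step 6, C at step 12); 13 moves as required.

K P O N T U V W Q L F D C B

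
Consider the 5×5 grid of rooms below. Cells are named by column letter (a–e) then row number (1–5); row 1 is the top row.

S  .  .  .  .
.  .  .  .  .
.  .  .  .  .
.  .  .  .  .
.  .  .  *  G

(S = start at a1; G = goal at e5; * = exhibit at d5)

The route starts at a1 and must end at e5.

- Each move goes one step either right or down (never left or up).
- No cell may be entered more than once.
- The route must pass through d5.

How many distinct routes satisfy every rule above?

A right/down-only route from a1 to e5 makes exactly 4 down-moves and 4 right-moves in some order.
With no other constraints that would be C(8,4) = 70 routes.
Split at d5 and multiply the segment counts: a1→d5: 35; d5→e5: 1; product = 35.
That gives 35 routes.

35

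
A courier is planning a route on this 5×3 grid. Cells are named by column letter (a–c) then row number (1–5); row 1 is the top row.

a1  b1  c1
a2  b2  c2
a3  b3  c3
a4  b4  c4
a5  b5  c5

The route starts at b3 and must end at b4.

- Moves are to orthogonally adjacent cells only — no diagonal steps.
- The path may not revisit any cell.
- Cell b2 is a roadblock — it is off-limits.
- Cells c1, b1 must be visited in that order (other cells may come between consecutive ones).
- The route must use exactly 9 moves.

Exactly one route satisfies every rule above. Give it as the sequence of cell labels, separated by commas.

b3, c3, c2, c1, b1, a1, a2, a3, a4, b4

The waypoints must appear in the order c1, b1, with no cell reused.
Route from b3: right to c3, 2× up (reaching c1), 2× left (reaching a1), 3× down (reaching a4), right to b4 — 9 moves in all.
Check: order respected (c1 at step 3, b1 at step 4); 9 moves as required.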